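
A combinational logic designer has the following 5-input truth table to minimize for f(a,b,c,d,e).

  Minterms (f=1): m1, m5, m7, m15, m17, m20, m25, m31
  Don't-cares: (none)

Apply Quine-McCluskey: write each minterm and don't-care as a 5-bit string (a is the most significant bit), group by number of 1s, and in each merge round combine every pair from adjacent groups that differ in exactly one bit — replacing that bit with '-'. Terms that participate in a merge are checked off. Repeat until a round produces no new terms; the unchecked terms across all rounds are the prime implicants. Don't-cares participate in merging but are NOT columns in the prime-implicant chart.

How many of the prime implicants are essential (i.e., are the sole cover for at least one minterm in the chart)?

size-2^0 implicants → 00001(✓)  00101(✓)  00111(✓)  01111(✓)  10001(✓)  10100  11001(✓)  11111(✓)
size-2^1 implicants → -0001  -1111  0-111  00-01  001-1  1-001
Unchecked terms (primes): -0001, -1111, 0-111, 00-01, 001-1, 1-001, 10100
Minterm coverage:
  m1 ⊆ -0001,00-01
  m5 ⊆ 00-01,001-1
  m7 ⊆ 0-111,001-1
  m15 ⊆ -1111,0-111
  m17 ⊆ -0001,1-001
  m20 ⊆ 10100 [E]
  m25 ⊆ 1-001 [E]
  m31 ⊆ -1111 [E]
E = {-1111, 1-001, 10100}

3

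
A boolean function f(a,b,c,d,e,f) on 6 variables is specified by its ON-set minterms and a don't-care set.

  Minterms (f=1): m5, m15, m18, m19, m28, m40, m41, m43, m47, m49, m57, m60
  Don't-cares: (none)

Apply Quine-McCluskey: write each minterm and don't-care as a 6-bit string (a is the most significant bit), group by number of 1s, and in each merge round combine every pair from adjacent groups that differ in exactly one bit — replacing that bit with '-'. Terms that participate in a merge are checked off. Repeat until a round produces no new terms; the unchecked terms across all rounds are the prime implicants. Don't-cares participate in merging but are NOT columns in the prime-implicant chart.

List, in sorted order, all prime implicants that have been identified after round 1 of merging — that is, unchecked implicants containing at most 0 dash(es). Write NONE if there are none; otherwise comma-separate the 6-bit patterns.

[col 0] 000101, 001111*, 010010*, 010011*, 011100*, 101000*, 101001*, 101011*, 101111*, 110001*, 111001*, 111100*
[col 1] -01111, -11100, 01001-, 1-1001, 101-11, 1010-1, 10100-, 11-001
Prime implicants: -01111, -11100, 000101, 01001-, 1-1001, 101-11, 1010-1, 10100-, 11-001

000101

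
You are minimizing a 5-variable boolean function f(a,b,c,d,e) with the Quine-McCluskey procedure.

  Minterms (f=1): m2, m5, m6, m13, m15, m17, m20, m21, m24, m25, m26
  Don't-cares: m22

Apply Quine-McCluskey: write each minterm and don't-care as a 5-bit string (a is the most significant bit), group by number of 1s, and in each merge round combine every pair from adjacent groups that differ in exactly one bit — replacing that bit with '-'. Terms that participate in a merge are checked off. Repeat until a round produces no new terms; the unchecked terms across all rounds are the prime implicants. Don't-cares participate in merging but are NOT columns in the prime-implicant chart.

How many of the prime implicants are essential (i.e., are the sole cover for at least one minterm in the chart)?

size-2^0 implicants → 00010(✓)  00101(✓)  00110(✓)  01101(✓)  01111(✓)  10001(✓)  10100(✓)  10101(✓)  10110(✓)  11000(✓)  11001(✓)  11010(✓)
size-2^1 implicants → -0101  -0110  0-101  00-10  011-1  1-001  10-01  101-0  1010-  110-0  1100-
Unchecked terms (primes): -0101, -0110, 0-101, 00-10, 011-1, 1-001, 10-01, 101-0, 1010-, 110-0, 1100-
Minterm coverage:
  m2 ⊆ 00-10 [E]
  m5 ⊆ -0101,0-101
  m6 ⊆ -0110,00-10
  m13 ⊆ 0-101,011-1
  m15 ⊆ 011-1 [E]
  m17 ⊆ 1-001,10-01
  m20 ⊆ 101-0,1010-
  m21 ⊆ -0101,10-01,1010-
  m24 ⊆ 110-0,1100-
  m25 ⊆ 1-001,1100-
  m26 ⊆ 110-0 [E]
E = {00-10, 011-1, 110-0}

3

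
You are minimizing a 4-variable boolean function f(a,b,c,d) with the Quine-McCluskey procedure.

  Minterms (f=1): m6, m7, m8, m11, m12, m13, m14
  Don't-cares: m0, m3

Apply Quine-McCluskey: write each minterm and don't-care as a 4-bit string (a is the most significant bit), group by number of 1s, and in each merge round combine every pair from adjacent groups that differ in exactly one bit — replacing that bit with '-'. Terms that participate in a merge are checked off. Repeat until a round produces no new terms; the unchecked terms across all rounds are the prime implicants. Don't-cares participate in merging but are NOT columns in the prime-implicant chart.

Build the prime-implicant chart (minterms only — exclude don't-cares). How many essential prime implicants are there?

2

[col 0] 0000*, 0011*, 0110*, 0111*, 1000*, 1011*, 1100*, 1101*, 1110*
[col 1] -000, -011, -110, 0-11, 011-, 1-00, 11-0, 110-
Prime implicants: -000, -011, -110, 0-11, 011-, 1-00, 11-0, 110-
PI chart (minterm → PIs covering it):
  6 | -110,011-
  7 | 0-11,011-
  8 | -000,1-00
  11 | -011  (sole → essential)
  12 | 1-00,11-0,110-
  13 | 110-  (sole → essential)
  14 | -110,11-0
Essential prime implicants: -011, 110-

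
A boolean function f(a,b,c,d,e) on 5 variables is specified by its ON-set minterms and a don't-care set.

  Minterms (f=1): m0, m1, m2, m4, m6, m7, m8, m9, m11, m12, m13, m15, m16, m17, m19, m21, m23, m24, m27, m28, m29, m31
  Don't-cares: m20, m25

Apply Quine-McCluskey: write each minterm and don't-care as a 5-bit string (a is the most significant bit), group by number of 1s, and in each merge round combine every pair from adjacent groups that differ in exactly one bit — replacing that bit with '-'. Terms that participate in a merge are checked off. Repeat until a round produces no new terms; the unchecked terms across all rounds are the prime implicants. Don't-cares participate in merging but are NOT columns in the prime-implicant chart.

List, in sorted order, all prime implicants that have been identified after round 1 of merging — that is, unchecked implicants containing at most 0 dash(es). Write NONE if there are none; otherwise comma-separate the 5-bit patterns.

Round 0: 00000✓ 00001✓ 00010✓ 00100✓ 00110✓ 00111✓ 01000✓ 01001✓ 01011✓ 01100✓ 01101✓ 01111✓ 10000✓ 10001✓ 10011✓ 10100✓ 10101✓ 10111✓ 11000✓ 11001✓ 11011✓ 11100✓ 11101✓ 11111✓
Round 1: -0000✓ -0001✓ -0100✓ -0111✓ -1000✓ -1001✓ -1011✓ -1100✓ -1101✓ -1111✓ 0-000✓ 0-001✓ 0-100✓ 0-111✓ 00-00✓ 00-10✓ 000-0✓ 0000-✓ 001-0✓ 0011- 01-00✓ 01-01✓ 01-11✓ 010-1✓ 0100-✓ 011-1✓ 0110-✓ 1-000✓ 1-001✓ 1-011✓ 1-100✓ 1-101✓ 1-111✓ 10-00✓ 10-01✓ 10-11✓ 100-1✓ 1000-✓ 101-1✓ 1010-✓ 11-00✓ 11-01✓ 11-11✓ 110-1✓ 1100-✓ 111-1✓ 1110-✓
Round 2: --000✓ --001✓ --100✓ --111 -0-00✓ -000-✓ -1-00✓ -1-01✓ -1-11✓ -10-1✓ -100-✓ -11-1✓ -110-✓ 0--00✓ 0-00-✓ 00--0 01--1✓ 01-0-✓ 1--00✓ 1--01✓ 1--11✓ 1-0-1✓ 1-00-✓ 1-1-1✓ 1-10-✓ 10--1✓ 10-0-✓ 11--1✓ 11-0-✓
Round 3: ---00 --00- -1--1 -1-0- 1---1 1--0-
PIs = {---00, --00-, --111, -1--1, -1-0-, 00--0, 0011-, 1---1, 1--0-}

NONE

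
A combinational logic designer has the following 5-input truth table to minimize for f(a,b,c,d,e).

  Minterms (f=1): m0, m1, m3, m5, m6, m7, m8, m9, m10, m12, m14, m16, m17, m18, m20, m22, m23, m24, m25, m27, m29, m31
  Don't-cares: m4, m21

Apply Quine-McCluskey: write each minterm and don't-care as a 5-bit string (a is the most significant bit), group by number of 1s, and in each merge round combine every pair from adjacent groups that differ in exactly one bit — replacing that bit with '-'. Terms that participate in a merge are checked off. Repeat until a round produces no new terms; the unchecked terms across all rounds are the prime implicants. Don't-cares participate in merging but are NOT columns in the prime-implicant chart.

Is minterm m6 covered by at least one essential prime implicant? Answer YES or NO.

NO

[col 0] 00000*, 00001*, 00011*, 00100*, 00101*, 00110*, 00111*, 01000*, 01001*, 01010*, 01100*, 01110*, 10000*, 10001*, 10010*, 10100*, 10101*, 10110*, 10111*, 11000*, 11001*, 11011*, 11101*, 11111*
[col 1] -0000*, -0001*, -0100*, -0101*, -0110*, -0111*, -1000*, -1001*, 0-000*, 0-001*, 0-100*, 0-110*, 00-00*, 00-01*, 00-11*, 000-1*, 0000-*, 001-0*, 001-1*, 0010-*, 0011-*, 01-00*, 01-10*, 010-0*, 0100-*, 011-0*, 1-000*, 1-001*, 1-101*, 1-111*, 10-00*, 10-01*, 10-10*, 100-0*, 1000-*, 101-0*, 101-1*, 1010-*, 1011-*, 11-01*, 11-11*, 110-1*, 1100-*, 111-1*
[col 2] --000*, --001*, -0-00*, -0-01*, -000-*, -01-0*, -01-1*, -010-*, -011-*, -100-*, 0--00, 0-00-*, 0-1-0, 00--1, 00-0-*, 001--*, 01--0, 1--01, 1-00-*, 1-1-1, 10--0, 10-0-*, 101--*, 11--1
[col 3] --00-, -0-0-, -01--
Prime implicants: --00-, -0-0-, -01--, 0--00, 0-1-0, 00--1, 01--0, 1--01, 1-1-1, 10--0, 11--1
PI chart (minterm → PIs covering it):
  0 | --00-,-0-0-,0--00
  1 | --00-,-0-0-,00--1
  3 | 00--1  (sole → essential)
  5 | -0-0-,-01--,00--1
  6 | -01--,0-1-0
  7 | -01--,00--1
  8 | --00-,0--00,01--0
  9 | --00-  (sole → essential)
  10 | 01--0  (sole → essential)
  12 | 0--00,0-1-0,01--0
  14 | 0-1-0,01--0
  16 | --00-,-0-0-,10--0
  17 | --00-,-0-0-,1--01
  18 | 10--0  (sole → essential)
  20 | -0-0-,-01--,10--0
  22 | -01--,10--0
  23 | -01--,1-1-1
  24 | --00-  (sole → essential)
  25 | --00-,1--01,11--1
  27 | 11--1  (sole → essential)
  29 | 1--01,1-1-1,11--1
  31 | 1-1-1,11--1
Essential prime implicants: --00-, 00--1, 01--0, 10--0, 11--1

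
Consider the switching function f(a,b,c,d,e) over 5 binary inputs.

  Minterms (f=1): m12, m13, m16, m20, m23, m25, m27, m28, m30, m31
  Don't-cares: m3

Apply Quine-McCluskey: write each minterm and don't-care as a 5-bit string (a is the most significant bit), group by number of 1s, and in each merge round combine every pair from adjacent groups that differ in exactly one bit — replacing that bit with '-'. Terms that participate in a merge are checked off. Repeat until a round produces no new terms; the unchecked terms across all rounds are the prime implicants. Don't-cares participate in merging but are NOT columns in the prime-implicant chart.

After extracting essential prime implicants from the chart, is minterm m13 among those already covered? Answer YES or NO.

[col 0] 00011, 01100*, 01101*, 10000*, 10100*, 10111*, 11001*, 11011*, 11100*, 11110*, 11111*
[col 1] -1100, 0110-, 1-100, 1-111, 10-00, 11-11, 110-1, 111-0, 1111-
Prime implicants: -1100, 00011, 0110-, 1-100, 1-111, 10-00, 11-11, 110-1, 111-0, 1111-
PI chart (minterm → PIs covering it):
  12 | -1100,0110-
  13 | 0110-  (sole → essential)
  16 | 10-00  (sole → essential)
  20 | 1-100,10-00
  23 | 1-111  (sole → essential)
  25 | 110-1  (sole → essential)
  27 | 11-11,110-1
  28 | -1100,1-100,111-0
  30 | 111-0,1111-
  31 | 1-111,11-11,1111-
Essential prime implicants: 0110-, 1-111, 10-00, 110-1

YES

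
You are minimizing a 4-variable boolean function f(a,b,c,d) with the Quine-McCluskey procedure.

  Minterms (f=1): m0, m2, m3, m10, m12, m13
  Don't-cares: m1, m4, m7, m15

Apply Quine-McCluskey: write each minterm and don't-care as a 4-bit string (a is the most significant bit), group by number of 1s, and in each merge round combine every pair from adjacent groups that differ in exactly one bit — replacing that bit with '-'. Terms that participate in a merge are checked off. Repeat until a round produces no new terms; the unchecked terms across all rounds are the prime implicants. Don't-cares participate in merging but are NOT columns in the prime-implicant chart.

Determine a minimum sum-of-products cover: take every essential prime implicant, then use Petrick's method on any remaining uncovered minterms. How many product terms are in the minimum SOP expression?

3

[col 0] 0000*, 0001*, 0010*, 0011*, 0100*, 0111*, 1010*, 1100*, 1101*, 1111*
[col 1] -010, -100, -111, 0-00, 0-11, 00-0*, 00-1*, 000-*, 001-*, 11-1, 110-
[col 2] 00--
Prime implicants: -010, -100, -111, 0-00, 0-11, 00--, 11-1, 110-
PI chart (minterm → PIs covering it):
  0 | 0-00,00--
  2 | -010,00--
  3 | 0-11,00--
  10 | -010  (sole → essential)
  12 | -100,110-
  13 | 11-1,110-
Essential prime implicants: -010
Petrick residual → 00--, 110-
Minimum SOP uses 3 PIs: b'cd' + a'b' + abc'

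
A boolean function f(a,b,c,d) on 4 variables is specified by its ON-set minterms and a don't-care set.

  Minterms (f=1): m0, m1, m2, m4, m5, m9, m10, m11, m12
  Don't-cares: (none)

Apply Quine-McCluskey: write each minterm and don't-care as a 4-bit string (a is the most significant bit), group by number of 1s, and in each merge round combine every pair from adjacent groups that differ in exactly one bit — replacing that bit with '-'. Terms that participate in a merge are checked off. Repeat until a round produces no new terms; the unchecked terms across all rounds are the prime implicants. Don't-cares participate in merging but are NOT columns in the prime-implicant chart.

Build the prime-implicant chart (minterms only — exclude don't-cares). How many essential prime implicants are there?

[col 0] 0000*, 0001*, 0010*, 0100*, 0101*, 1001*, 1010*, 1011*, 1100*
[col 1] -001, -010, -100, 0-00*, 0-01*, 00-0, 000-*, 010-*, 10-1, 101-
[col 2] 0-0-
Prime implicants: -001, -010, -100, 0-0-, 00-0, 10-1, 101-
PI chart (minterm → PIs covering it):
  0 | 0-0-,00-0
  1 | -001,0-0-
  2 | -010,00-0
  4 | -100,0-0-
  5 | 0-0-  (sole → essential)
  9 | -001,10-1
  10 | -010,101-
  11 | 10-1,101-
  12 | -100  (sole → essential)
Essential prime implicants: -100, 0-0-

2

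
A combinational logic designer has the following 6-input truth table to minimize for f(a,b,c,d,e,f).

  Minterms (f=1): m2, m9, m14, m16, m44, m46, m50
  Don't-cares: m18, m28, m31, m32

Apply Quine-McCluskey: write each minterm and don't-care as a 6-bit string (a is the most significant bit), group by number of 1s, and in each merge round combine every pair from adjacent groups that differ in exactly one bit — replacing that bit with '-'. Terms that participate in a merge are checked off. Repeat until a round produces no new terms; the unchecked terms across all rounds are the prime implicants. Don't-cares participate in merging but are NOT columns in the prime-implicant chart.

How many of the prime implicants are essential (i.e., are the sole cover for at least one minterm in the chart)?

6

Round 0: 000010✓ 001001 001110✓ 010000✓ 010010✓ 011100 011111 100000 101100✓ 101110✓ 110010✓
Round 1: -01110 -10010 0-0010 0100-0 1011-0
PIs = {-01110, -10010, 0-0010, 001001, 0100-0, 011100, 011111, 100000, 1011-0}
Coverage chart:
  m2: 0-0010 ←essential
  m9: 001001 ←essential
  m14: -01110 ←essential
  m16: 0100-0 ←essential
  m44: 1011-0 ←essential
  m46: -01110,1011-0
  m50: -10010 ←essential
Essential: -01110, -10010, 0-0010, 001001, 0100-0, 1011-0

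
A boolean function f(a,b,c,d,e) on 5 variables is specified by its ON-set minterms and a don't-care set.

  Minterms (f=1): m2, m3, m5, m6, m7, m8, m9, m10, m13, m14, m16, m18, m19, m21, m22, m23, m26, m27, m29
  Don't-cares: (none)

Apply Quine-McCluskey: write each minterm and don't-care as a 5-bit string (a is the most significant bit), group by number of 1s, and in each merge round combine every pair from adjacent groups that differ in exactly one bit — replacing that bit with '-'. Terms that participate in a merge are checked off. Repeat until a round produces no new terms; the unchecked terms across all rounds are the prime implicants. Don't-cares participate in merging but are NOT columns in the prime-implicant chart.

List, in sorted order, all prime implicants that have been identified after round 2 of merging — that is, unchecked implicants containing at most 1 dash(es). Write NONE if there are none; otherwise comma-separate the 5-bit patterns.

01-01, 010-0, 0100-, 100-0

Round 0: 00010✓ 00011✓ 00101✓ 00110✓ 00111✓ 01000✓ 01001✓ 01010✓ 01101✓ 01110✓ 10000✓ 10010✓ 10011✓ 10101✓ 10110✓ 10111✓ 11010✓ 11011✓ 11101✓
Round 1: -0010✓ -0011✓ -0101✓ -0110✓ -0111✓ -1010✓ -1101✓ 0-010✓ 0-101✓ 0-110✓ 00-10✓ 00-11✓ 0001-✓ 001-1✓ 0011-✓ 01-01 01-10✓ 010-0 0100- 1-010✓ 1-011✓ 1-101✓ 10-10✓ 10-11✓ 100-0 1001-✓ 101-1✓ 1011-✓ 1101-✓
Round 2: --010 --101 -0-10✓ -0-11✓ -001-✓ -01-1 -011-✓ 0--10 00-1-✓ 1-01- 10-1-✓
Round 3: -0-1-
PIs = {--010, --101, -0-1-, -01-1, 0--10, 01-01, 010-0, 0100-, 1-01-, 100-0}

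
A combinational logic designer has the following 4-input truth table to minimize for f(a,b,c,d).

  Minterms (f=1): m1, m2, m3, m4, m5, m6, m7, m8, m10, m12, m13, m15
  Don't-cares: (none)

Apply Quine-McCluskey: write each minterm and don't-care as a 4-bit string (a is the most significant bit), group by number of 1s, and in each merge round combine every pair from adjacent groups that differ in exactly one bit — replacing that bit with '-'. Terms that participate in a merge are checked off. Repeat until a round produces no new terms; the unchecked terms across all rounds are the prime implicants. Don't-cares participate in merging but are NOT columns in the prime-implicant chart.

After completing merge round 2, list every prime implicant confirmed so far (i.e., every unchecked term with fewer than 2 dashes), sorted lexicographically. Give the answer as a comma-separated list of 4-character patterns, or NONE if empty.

size-2^0 implicants → 0001(✓)  0010(✓)  0011(✓)  0100(✓)  0101(✓)  0110(✓)  0111(✓)  1000(✓)  1010(✓)  1100(✓)  1101(✓)  1111(✓)
size-2^1 implicants → -010  -100(✓)  -101(✓)  -111(✓)  0-01(✓)  0-10(✓)  0-11(✓)  00-1(✓)  001-(✓)  01-0(✓)  01-1(✓)  010-(✓)  011-(✓)  1-00  10-0  11-1(✓)  110-(✓)
size-2^2 implicants → -1-1  -10-  0--1  0-1-  01--
Unchecked terms (primes): -010, -1-1, -10-, 0--1, 0-1-, 01--, 1-00, 10-0

-010, 1-00, 10-0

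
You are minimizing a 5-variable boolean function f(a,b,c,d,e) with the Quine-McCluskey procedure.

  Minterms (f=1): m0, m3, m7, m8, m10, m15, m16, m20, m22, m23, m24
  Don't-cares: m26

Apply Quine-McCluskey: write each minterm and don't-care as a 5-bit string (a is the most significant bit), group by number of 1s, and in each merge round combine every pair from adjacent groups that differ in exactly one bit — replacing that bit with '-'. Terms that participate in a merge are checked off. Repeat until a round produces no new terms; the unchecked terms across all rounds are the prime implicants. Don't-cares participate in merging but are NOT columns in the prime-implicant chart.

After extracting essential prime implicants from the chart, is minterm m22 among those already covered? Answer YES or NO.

NO

size-2^0 implicants → 00000(✓)  00011(✓)  00111(✓)  01000(✓)  01010(✓)  01111(✓)  10000(✓)  10100(✓)  10110(✓)  10111(✓)  11000(✓)  11010(✓)
size-2^1 implicants → -0000(✓)  -0111  -1000(✓)  -1010(✓)  0-000(✓)  0-111  00-11  010-0(✓)  1-000(✓)  10-00  101-0  1011-  110-0(✓)
size-2^2 implicants → --000  -10-0
Unchecked terms (primes): --000, -0111, -10-0, 0-111, 00-11, 10-00, 101-0, 1011-
Minterm coverage:
  m0 ⊆ --000 [E]
  m3 ⊆ 00-11 [E]
  m7 ⊆ -0111,0-111,00-11
  m8 ⊆ --000,-10-0
  m10 ⊆ -10-0 [E]
  m15 ⊆ 0-111 [E]
  m16 ⊆ --000,10-00
  m20 ⊆ 10-00,101-0
  m22 ⊆ 101-0,1011-
  m23 ⊆ -0111,1011-
  m24 ⊆ --000,-10-0
E = {--000, -10-0, 0-111, 00-11}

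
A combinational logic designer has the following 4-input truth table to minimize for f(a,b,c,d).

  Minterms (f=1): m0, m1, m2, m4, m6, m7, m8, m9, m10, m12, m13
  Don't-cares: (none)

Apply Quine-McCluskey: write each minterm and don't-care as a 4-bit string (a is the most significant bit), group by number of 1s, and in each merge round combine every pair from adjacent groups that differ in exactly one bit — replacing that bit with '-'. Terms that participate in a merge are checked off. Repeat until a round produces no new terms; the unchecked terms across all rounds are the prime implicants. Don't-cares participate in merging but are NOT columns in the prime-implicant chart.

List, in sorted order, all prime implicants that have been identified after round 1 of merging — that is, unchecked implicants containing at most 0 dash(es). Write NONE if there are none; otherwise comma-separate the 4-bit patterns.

Round 0: 0000✓ 0001✓ 0010✓ 0100✓ 0110✓ 0111✓ 1000✓ 1001✓ 1010✓ 1100✓ 1101✓
Round 1: -000✓ -001✓ -010✓ -100✓ 0-00✓ 0-10✓ 00-0✓ 000-✓ 01-0✓ 011- 1-00✓ 1-01✓ 10-0✓ 100-✓ 110-✓
Round 2: --00 -0-0 -00- 0--0 1-0-
PIs = {--00, -0-0, -00-, 0--0, 011-, 1-0-}

NONE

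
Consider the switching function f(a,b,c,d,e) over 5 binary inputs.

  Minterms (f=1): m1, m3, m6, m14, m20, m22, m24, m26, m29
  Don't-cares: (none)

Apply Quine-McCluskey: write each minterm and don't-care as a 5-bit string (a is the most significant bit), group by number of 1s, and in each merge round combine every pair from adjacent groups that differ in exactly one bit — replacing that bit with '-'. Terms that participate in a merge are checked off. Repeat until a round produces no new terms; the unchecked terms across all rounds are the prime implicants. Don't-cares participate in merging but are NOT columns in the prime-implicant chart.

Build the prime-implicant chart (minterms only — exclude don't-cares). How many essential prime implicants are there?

5

[col 0] 00001*, 00011*, 00110*, 01110*, 10100*, 10110*, 11000*, 11010*, 11101
[col 1] -0110, 0-110, 000-1, 101-0, 110-0
Prime implicants: -0110, 0-110, 000-1, 101-0, 110-0, 11101
PI chart (minterm → PIs covering it):
  1 | 000-1  (sole → essential)
  3 | 000-1  (sole → essential)
  6 | -0110,0-110
  14 | 0-110  (sole → essential)
  20 | 101-0  (sole → essential)
  22 | -0110,101-0
  24 | 110-0  (sole → essential)
  26 | 110-0  (sole → essential)
  29 | 11101  (sole → essential)
Essential prime implicants: 0-110, 000-1, 101-0, 110-0, 11101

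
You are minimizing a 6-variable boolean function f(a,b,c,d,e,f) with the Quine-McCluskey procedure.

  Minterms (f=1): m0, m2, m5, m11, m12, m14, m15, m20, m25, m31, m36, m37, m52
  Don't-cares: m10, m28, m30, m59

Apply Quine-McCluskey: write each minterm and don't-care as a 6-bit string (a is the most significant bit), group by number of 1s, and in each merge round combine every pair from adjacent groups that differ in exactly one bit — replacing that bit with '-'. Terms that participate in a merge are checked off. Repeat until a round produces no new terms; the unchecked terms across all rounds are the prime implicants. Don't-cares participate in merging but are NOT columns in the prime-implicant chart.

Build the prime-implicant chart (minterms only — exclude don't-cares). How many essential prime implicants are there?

[col 0] 000000*, 000010*, 000101*, 001010*, 001011*, 001100*, 001110*, 001111*, 010100*, 011001, 011100*, 011110*, 011111*, 100100*, 100101*, 110100*, 111011
[col 1] -00101, -10100, 0-1100*, 0-1110*, 0-1111*, 00-010, 0000-0, 001-10*, 001-11*, 00101-*, 0011-0*, 00111-*, 01-100, 0111-0*, 01111-*, 1-0100, 10010-
[col 2] 0-11-0, 0-111-, 001-1-
Prime implicants: -00101, -10100, 0-11-0, 0-111-, 00-010, 0000-0, 001-1-, 01-100, 011001, 1-0100, 10010-, 111011
PI chart (minterm → PIs covering it):
  0 | 0000-0  (sole → essential)
  2 | 00-010,0000-0
  5 | -00101  (sole → essential)
  11 | 001-1-  (sole → essential)
  12 | 0-11-0  (sole → essential)
  14 | 0-11-0,0-111-,001-1-
  15 | 0-111-,001-1-
  20 | -10100,01-100
  25 | 011001  (sole → essential)
  31 | 0-111-  (sole → essential)
  36 | 1-0100,10010-
  37 | -00101,10010-
  52 | -10100,1-0100
Essential prime implicants: -00101, 0-11-0, 0-111-, 0000-0, 001-1-, 011001

6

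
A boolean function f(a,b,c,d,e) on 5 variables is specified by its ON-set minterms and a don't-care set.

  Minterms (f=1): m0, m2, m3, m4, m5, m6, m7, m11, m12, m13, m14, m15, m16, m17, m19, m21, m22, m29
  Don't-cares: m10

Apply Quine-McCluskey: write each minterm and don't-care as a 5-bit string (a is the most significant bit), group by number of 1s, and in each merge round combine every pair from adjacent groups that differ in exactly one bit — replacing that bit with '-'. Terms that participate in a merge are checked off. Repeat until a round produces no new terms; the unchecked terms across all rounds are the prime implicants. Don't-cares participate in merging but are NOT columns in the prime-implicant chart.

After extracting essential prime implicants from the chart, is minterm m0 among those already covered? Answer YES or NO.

size-2^0 implicants → 00000(✓)  00010(✓)  00011(✓)  00100(✓)  00101(✓)  00110(✓)  00111(✓)  01010(✓)  01011(✓)  01100(✓)  01101(✓)  01110(✓)  01111(✓)  10000(✓)  10001(✓)  10011(✓)  10101(✓)  10110(✓)  11101(✓)
size-2^1 implicants → -0000  -0011  -0101(✓)  -0110  -1101(✓)  0-010(✓)  0-011(✓)  0-100(✓)  0-101(✓)  0-110(✓)  0-111(✓)  00-00(✓)  00-10(✓)  00-11(✓)  000-0(✓)  0001-(✓)  001-0(✓)  001-1(✓)  0010-(✓)  0011-(✓)  01-10(✓)  01-11(✓)  0101-(✓)  011-0(✓)  011-1(✓)  0110-(✓)  0111-(✓)  1-101(✓)  10-01  100-1  1000-
size-2^2 implicants → --101  0--10(✓)  0--11(✓)  0-01-(✓)  0-1-0(✓)  0-1-1(✓)  0-10-(✓)  0-11-(✓)  00--0  00-1-(✓)  001--(✓)  01-1-(✓)  011--(✓)
size-2^3 implicants → 0--1-  0-1--
Unchecked terms (primes): --101, -0000, -0011, -0110, 0--1-, 0-1--, 00--0, 10-01, 100-1, 1000-
Minterm coverage:
  m0 ⊆ -0000,00--0
  m2 ⊆ 0--1-,00--0
  m3 ⊆ -0011,0--1-
  m4 ⊆ 0-1--,00--0
  m5 ⊆ --101,0-1--
  m6 ⊆ -0110,0--1-,0-1--,00--0
  m7 ⊆ 0--1-,0-1--
  m11 ⊆ 0--1- [E]
  m12 ⊆ 0-1-- [E]
  m13 ⊆ --101,0-1--
  m14 ⊆ 0--1-,0-1--
  m15 ⊆ 0--1-,0-1--
  m16 ⊆ -0000,1000-
  m17 ⊆ 10-01,100-1,1000-
  m19 ⊆ -0011,100-1
  m21 ⊆ --101,10-01
  m22 ⊆ -0110 [E]
  m29 ⊆ --101 [E]
E = {--101, -0110, 0--1-, 0-1--}

NO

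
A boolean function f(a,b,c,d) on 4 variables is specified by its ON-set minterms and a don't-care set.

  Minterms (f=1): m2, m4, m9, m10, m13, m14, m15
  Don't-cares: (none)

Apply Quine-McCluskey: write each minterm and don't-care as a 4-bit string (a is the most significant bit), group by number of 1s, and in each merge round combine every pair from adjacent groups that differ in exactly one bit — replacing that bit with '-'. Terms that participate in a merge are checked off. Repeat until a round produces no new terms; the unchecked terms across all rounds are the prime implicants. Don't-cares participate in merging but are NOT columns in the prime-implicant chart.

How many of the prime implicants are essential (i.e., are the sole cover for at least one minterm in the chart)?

3

[col 0] 0010*, 0100, 1001*, 1010*, 1101*, 1110*, 1111*
[col 1] -010, 1-01, 1-10, 11-1, 111-
Prime implicants: -010, 0100, 1-01, 1-10, 11-1, 111-
PI chart (minterm → PIs covering it):
  2 | -010  (sole → essential)
  4 | 0100  (sole → essential)
  9 | 1-01  (sole → essential)
  10 | -010,1-10
  13 | 1-01,11-1
  14 | 1-10,111-
  15 | 11-1,111-
Essential prime implicants: -010, 0100, 1-01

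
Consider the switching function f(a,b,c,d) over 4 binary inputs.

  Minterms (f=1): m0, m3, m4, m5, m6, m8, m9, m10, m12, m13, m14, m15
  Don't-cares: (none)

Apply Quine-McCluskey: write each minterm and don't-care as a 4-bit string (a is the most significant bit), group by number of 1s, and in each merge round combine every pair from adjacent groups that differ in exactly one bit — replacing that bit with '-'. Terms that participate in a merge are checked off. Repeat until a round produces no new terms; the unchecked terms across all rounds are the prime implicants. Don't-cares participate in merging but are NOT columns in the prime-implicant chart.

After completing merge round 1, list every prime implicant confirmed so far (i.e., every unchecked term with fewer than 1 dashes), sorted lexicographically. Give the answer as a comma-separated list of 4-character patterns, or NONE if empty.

[col 0] 0000*, 0011, 0100*, 0101*, 0110*, 1000*, 1001*, 1010*, 1100*, 1101*, 1110*, 1111*
[col 1] -000*, -100*, -101*, -110*, 0-00*, 01-0*, 010-*, 1-00*, 1-01*, 1-10*, 10-0*, 100-*, 11-0*, 11-1*, 110-*, 111-*
[col 2] --00, -1-0, -10-, 1--0, 1-0-, 11--
Prime implicants: --00, -1-0, -10-, 0011, 1--0, 1-0-, 11--

0011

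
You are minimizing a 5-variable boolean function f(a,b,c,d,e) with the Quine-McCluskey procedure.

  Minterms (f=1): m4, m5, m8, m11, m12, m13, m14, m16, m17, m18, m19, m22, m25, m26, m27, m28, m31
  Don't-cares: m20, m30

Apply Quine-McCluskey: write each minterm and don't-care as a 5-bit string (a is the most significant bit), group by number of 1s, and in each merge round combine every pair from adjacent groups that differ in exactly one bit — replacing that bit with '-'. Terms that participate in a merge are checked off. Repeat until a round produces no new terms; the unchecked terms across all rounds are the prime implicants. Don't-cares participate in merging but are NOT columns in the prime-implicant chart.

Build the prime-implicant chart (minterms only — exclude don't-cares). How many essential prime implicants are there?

6

size-2^0 implicants → 00100(✓)  00101(✓)  01000(✓)  01011(✓)  01100(✓)  01101(✓)  01110(✓)  10000(✓)  10001(✓)  10010(✓)  10011(✓)  10100(✓)  10110(✓)  11001(✓)  11010(✓)  11011(✓)  11100(✓)  11110(✓)  11111(✓)
size-2^1 implicants → -0100(✓)  -1011  -1100(✓)  -1110(✓)  0-100(✓)  0-101(✓)  0010-(✓)  01-00  011-0(✓)  0110-(✓)  1-001(✓)  1-010(✓)  1-011(✓)  1-100(✓)  1-110(✓)  10-00(✓)  10-10(✓)  100-0(✓)  100-1(✓)  1000-(✓)  1001-(✓)  101-0(✓)  11-10(✓)  11-11(✓)  110-1(✓)  1101-(✓)  111-0(✓)  1111-(✓)
size-2^2 implicants → --100  -11-0  0-10-  1--10  1-0-1  1-01-  1-1-0  10--0  100--  11-1-
Unchecked terms (primes): --100, -1011, -11-0, 0-10-, 01-00, 1--10, 1-0-1, 1-01-, 1-1-0, 10--0, 100--, 11-1-
Minterm coverage:
  m4 ⊆ --100,0-10-
  m5 ⊆ 0-10- [E]
  m8 ⊆ 01-00 [E]
  m11 ⊆ -1011 [E]
  m12 ⊆ --100,-11-0,0-10-,01-00
  m13 ⊆ 0-10- [E]
  m14 ⊆ -11-0 [E]
  m16 ⊆ 10--0,100--
  m17 ⊆ 1-0-1,100--
  m18 ⊆ 1--10,1-01-,10--0,100--
  m19 ⊆ 1-0-1,1-01-,100--
  m22 ⊆ 1--10,1-1-0,10--0
  m25 ⊆ 1-0-1 [E]
  m26 ⊆ 1--10,1-01-,11-1-
  m27 ⊆ -1011,1-0-1,1-01-,11-1-
  m28 ⊆ --100,-11-0,1-1-0
  m31 ⊆ 11-1- [E]
E = {-1011, -11-0, 0-10-, 01-00, 1-0-1, 11-1-}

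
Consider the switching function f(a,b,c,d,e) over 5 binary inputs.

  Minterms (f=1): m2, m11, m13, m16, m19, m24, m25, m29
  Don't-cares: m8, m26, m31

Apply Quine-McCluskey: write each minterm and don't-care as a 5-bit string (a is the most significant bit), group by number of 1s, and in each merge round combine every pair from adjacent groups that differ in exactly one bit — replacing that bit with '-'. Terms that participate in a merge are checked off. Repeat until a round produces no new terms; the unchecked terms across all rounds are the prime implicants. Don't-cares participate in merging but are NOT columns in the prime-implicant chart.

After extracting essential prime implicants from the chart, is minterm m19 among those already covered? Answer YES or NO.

[col 0] 00010, 01000*, 01011, 01101*, 10000*, 10011, 11000*, 11001*, 11010*, 11101*, 11111*
[col 1] -1000, -1101, 1-000, 11-01, 110-0, 1100-, 111-1
Prime implicants: -1000, -1101, 00010, 01011, 1-000, 10011, 11-01, 110-0, 1100-, 111-1
PI chart (minterm → PIs covering it):
  2 | 00010  (sole → essential)
  11 | 01011  (sole → essential)
  13 | -1101  (sole → essential)
  16 | 1-000  (sole → essential)
  19 | 10011  (sole → essential)
  24 | -1000,1-000,110-0,1100-
  25 | 11-01,1100-
  29 | -1101,11-01,111-1
Essential prime implicants: -1101, 00010, 01011, 1-000, 10011

YES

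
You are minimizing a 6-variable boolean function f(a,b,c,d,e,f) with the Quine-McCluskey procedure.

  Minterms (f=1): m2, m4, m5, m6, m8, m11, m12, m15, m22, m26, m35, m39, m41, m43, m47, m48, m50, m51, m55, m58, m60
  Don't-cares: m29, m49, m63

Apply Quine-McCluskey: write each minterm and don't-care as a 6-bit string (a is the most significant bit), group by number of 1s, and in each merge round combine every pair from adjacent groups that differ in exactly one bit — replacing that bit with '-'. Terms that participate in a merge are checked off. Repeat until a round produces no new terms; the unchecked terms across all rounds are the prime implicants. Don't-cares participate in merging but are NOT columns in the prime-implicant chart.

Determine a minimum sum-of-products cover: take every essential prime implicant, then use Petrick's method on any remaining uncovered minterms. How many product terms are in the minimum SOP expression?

10

size-2^0 implicants → 000010(✓)  000100(✓)  000101(✓)  000110(✓)  001000(✓)  001011(✓)  001100(✓)  001111(✓)  010110(✓)  011010(✓)  011101  100011(✓)  100111(✓)  101001(✓)  101011(✓)  101111(✓)  110000(✓)  110001(✓)  110010(✓)  110011(✓)  110111(✓)  111010(✓)  111100  111111(✓)
size-2^1 implicants → -01011(✓)  -01111(✓)  -11010  0-0110  00-100  000-10  0001-0  00010-  001-00  001-11(✓)  1-0011(✓)  1-0111(✓)  1-1111(✓)  10-011(✓)  10-111(✓)  100-11(✓)  101-11(✓)  1010-1  11-010  11-111(✓)  110-11(✓)  1100-0(✓)  1100-1(✓)  11000-(✓)  11001-(✓)
size-2^2 implicants → -01-11  1--111  1-0-11  10--11  1100--
Unchecked terms (primes): -01-11, -11010, 0-0110, 00-100, 000-10, 0001-0, 00010-, 001-00, 011101, 1--111, 1-0-11, 10--11, 1010-1, 11-010, 1100--, 111100
Minterm coverage:
  m2 ⊆ 000-10 [E]
  m4 ⊆ 00-100,0001-0,00010-
  m5 ⊆ 00010- [E]
  m6 ⊆ 0-0110,000-10,0001-0
  m8 ⊆ 001-00 [E]
  m11 ⊆ -01-11 [E]
  m12 ⊆ 00-100,001-00
  m15 ⊆ -01-11 [E]
  m22 ⊆ 0-0110 [E]
  m26 ⊆ -11010 [E]
  m35 ⊆ 1-0-11,10--11
  m39 ⊆ 1--111,1-0-11,10--11
  m41 ⊆ 1010-1 [E]
  m43 ⊆ -01-11,10--11,1010-1
  m47 ⊆ -01-11,1--111,10--11
  m48 ⊆ 1100-- [E]
  m50 ⊆ 11-010,1100--
  m51 ⊆ 1-0-11,1100--
  m55 ⊆ 1--111,1-0-11
  m58 ⊆ -11010,11-010
  m60 ⊆ 111100 [E]
E = {-01-11, -11010, 0-0110, 000-10, 00010-, 001-00, 1010-1, 1100--, 111100}
Petrick residual → 1-0-11
Cover = b'cef + bcd'ef' + a'c'def' + a'b'c'ef' + a'b'c'de' + a'b'ce'f' + ac'ef + ab'cd'f + abc'd' + abcde'f'  |cover|=10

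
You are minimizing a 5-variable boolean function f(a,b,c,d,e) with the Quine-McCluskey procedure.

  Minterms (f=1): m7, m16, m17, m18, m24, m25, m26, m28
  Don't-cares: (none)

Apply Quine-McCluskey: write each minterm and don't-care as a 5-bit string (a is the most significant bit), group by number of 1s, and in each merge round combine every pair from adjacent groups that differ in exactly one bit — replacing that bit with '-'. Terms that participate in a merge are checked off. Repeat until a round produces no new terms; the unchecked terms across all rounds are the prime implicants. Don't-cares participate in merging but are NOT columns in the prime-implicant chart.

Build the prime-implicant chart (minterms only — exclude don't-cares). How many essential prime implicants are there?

Round 0: 00111 10000✓ 10001✓ 10010✓ 11000✓ 11001✓ 11010✓ 11100✓
Round 1: 1-000✓ 1-001✓ 1-010✓ 100-0✓ 1000-✓ 11-00 110-0✓ 1100-✓
Round 2: 1-0-0 1-00-
PIs = {00111, 1-0-0, 1-00-, 11-00}
Coverage chart:
  m7: 00111 ←essential
  m16: 1-0-0,1-00-
  m17: 1-00- ←essential
  m18: 1-0-0 ←essential
  m24: 1-0-0,1-00-,11-00
  m25: 1-00- ←essential
  m26: 1-0-0 ←essential
  m28: 11-00 ←essential
Essential: 00111, 1-0-0, 1-00-, 11-00

4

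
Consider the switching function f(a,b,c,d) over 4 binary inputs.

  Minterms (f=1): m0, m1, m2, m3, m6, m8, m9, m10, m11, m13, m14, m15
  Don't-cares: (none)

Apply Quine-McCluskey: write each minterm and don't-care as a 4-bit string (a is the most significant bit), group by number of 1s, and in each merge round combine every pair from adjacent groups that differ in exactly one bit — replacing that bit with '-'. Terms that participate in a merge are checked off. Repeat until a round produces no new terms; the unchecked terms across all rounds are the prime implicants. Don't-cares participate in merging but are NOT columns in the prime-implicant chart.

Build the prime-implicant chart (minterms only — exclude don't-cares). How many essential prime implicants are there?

3

Round 0: 0000✓ 0001✓ 0010✓ 0011✓ 0110✓ 1000✓ 1001✓ 1010✓ 1011✓ 1101✓ 1110✓ 1111✓
Round 1: -000✓ -001✓ -010✓ -011✓ -110✓ 0-10✓ 00-0✓ 00-1✓ 000-✓ 001-✓ 1-01✓ 1-10✓ 1-11✓ 10-0✓ 10-1✓ 100-✓ 101-✓ 11-1✓ 111-✓
Round 2: --10 -0-0✓ -0-1✓ -00-✓ -01-✓ 00--✓ 1--1 1-1- 10--✓
Round 3: -0--
PIs = {--10, -0--, 1--1, 1-1-}
Coverage chart:
  m0: -0-- ←essential
  m1: -0-- ←essential
  m2: --10,-0--
  m3: -0-- ←essential
  m6: --10 ←essential
  m8: -0-- ←essential
  m9: -0--,1--1
  m10: --10,-0--,1-1-
  m11: -0--,1--1,1-1-
  m13: 1--1 ←essential
  m14: --10,1-1-
  m15: 1--1,1-1-
Essential: --10, -0--, 1--1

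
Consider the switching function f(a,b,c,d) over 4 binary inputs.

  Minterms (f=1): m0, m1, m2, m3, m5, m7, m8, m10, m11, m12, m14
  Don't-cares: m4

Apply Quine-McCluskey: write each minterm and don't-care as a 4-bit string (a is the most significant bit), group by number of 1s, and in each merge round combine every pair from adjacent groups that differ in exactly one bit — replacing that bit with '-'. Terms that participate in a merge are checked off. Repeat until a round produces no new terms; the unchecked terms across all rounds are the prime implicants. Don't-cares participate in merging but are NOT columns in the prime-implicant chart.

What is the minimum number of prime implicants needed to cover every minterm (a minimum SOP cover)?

4

size-2^0 implicants → 0000(✓)  0001(✓)  0010(✓)  0011(✓)  0100(✓)  0101(✓)  0111(✓)  1000(✓)  1010(✓)  1011(✓)  1100(✓)  1110(✓)
size-2^1 implicants → -000(✓)  -010(✓)  -011(✓)  -100(✓)  0-00(✓)  0-01(✓)  0-11(✓)  00-0(✓)  00-1(✓)  000-(✓)  001-(✓)  01-1(✓)  010-(✓)  1-00(✓)  1-10(✓)  10-0(✓)  101-(✓)  11-0(✓)
size-2^2 implicants → --00  -0-0  -01-  0--1  0-0-  00--  1--0
Unchecked terms (primes): --00, -0-0, -01-, 0--1, 0-0-, 00--, 1--0
Minterm coverage:
  m0 ⊆ --00,-0-0,0-0-,00--
  m1 ⊆ 0--1,0-0-,00--
  m2 ⊆ -0-0,-01-,00--
  m3 ⊆ -01-,0--1,00--
  m5 ⊆ 0--1,0-0-
  m7 ⊆ 0--1 [E]
  m8 ⊆ --00,-0-0,1--0
  m10 ⊆ -0-0,-01-,1--0
  m11 ⊆ -01- [E]
  m12 ⊆ --00,1--0
  m14 ⊆ 1--0 [E]
E = {-01-, 0--1, 1--0}
Petrick residual → --00
Cover = c'd' + b'c + a'd + ad'  |cover|=4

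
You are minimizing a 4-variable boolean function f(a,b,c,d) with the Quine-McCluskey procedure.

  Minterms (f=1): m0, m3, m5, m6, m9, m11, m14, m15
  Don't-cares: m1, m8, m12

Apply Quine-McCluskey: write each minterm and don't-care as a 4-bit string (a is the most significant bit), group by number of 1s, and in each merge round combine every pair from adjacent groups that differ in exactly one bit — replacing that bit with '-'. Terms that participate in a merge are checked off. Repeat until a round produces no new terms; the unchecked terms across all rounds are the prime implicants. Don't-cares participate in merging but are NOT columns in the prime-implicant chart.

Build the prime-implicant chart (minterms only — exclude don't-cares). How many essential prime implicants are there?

4

Round 0: 0000✓ 0001✓ 0011✓ 0101✓ 0110✓ 1000✓ 1001✓ 1011✓ 1100✓ 1110✓ 1111✓
Round 1: -000✓ -001✓ -011✓ -110 0-01 00-1✓ 000-✓ 1-00 1-11 10-1✓ 100-✓ 11-0 111-
Round 2: -0-1 -00-
PIs = {-0-1, -00-, -110, 0-01, 1-00, 1-11, 11-0, 111-}
Coverage chart:
  m0: -00- ←essential
  m3: -0-1 ←essential
  m5: 0-01 ←essential
  m6: -110 ←essential
  m9: -0-1,-00-
  m11: -0-1,1-11
  m14: -110,11-0,111-
  m15: 1-11,111-
Essential: -0-1, -00-, -110, 0-01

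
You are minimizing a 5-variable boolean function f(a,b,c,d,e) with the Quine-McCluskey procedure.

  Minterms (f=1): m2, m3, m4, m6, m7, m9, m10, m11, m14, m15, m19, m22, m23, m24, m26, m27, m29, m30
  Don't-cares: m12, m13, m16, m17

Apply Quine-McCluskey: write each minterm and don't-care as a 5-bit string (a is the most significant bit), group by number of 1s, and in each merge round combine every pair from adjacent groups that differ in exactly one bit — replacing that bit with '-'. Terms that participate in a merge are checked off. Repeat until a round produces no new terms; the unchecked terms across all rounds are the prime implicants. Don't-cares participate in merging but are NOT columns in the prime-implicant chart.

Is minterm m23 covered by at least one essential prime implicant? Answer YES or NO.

[col 0] 00010*, 00011*, 00100*, 00110*, 00111*, 01001*, 01010*, 01011*, 01100*, 01101*, 01110*, 01111*, 10000*, 10001*, 10011*, 10110*, 10111*, 11000*, 11010*, 11011*, 11101*, 11110*
[col 1] -0011*, -0110*, -0111*, -1010*, -1011*, -1101, -1110*, 0-010*, 0-011*, 0-100*, 0-110*, 0-111*, 00-10*, 00-11*, 0001-*, 001-0*, 0011-*, 01-01*, 01-10*, 01-11*, 010-1*, 0101-*, 011-0*, 011-1*, 0110-*, 0111-*, 1-000, 1-011*, 1-110*, 10-11*, 100-1, 1000-, 1011-*, 11-10*, 110-0, 1101-*
[col 2] --011, --110, -0-11, -011-, -1-10, -101-, 0--10*, 0--11*, 0-01-*, 0-1-0, 0-11-*, 00-1-*, 01--1, 01-1-*, 011--
[col 3] 0--1-
Prime implicants: --011, --110, -0-11, -011-, -1-10, -101-, -1101, 0--1-, 0-1-0, 01--1, 011--, 1-000, 100-1, 1000-, 110-0
PI chart (minterm → PIs covering it):
  2 | 0--1-  (sole → essential)
  3 | --011,-0-11,0--1-
  4 | 0-1-0  (sole → essential)
  6 | --110,-011-,0--1-,0-1-0
  7 | -0-11,-011-,0--1-
  9 | 01--1  (sole → essential)
  10 | -1-10,-101-,0--1-
  11 | --011,-101-,0--1-,01--1
  14 | --110,-1-10,0--1-,0-1-0,011--
  15 | 0--1-,01--1,011--
  19 | --011,-0-11,100-1
  22 | --110,-011-
  23 | -0-11,-011-
  24 | 1-000,110-0
  26 | -1-10,-101-,110-0
  27 | --011,-101-
  29 | -1101  (sole → essential)
  30 | --110,-1-10
Essential prime implicants: -1101, 0--1-, 0-1-0, 01--1

NO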